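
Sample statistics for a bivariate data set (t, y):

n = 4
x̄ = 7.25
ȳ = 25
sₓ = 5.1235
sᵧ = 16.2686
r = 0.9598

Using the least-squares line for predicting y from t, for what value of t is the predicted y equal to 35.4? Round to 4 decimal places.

b = r · sᵧ/sₓ = 0.9598 · 16.2686/5.1235 = 3.047644
a = ȳ − b·x̄ = 25 − 3.047644·7.25 = 2.904583
Set a + b·x = 35.4: x = (35.4 − 2.904583) / 3.047644 = 10.662472

10.6625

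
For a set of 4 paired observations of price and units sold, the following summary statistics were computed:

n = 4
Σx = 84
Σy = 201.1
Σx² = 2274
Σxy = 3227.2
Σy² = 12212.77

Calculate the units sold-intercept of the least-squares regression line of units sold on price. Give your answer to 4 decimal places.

91.2826

Sxx = Σx² − (Σx)²/n = 2274 − 1764 = 510
Sxy = Σxy − (Σx)(Σy)/n = 3227.2 − 4223.1 = -995.9
b = Sxy/Sxx = -995.9/510 = -1.952745
a = ȳ − b·x̄ = 50.275 − (-1.952745)·21 = 91.282647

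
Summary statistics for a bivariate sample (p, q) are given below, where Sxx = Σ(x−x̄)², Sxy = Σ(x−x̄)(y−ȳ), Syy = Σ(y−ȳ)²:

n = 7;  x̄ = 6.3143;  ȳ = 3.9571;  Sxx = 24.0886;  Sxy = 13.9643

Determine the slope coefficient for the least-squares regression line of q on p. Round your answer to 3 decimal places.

b = Sxy/Sxx = 13.9643/24.0886 = 0.579706

0.580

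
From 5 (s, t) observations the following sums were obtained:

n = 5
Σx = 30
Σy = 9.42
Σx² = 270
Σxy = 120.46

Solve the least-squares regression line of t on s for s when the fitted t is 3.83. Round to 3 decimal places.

8.739

Sxx = Σx² − (Σx)²/n = 270 − 180 = 90
Sxy = Σxy − (Σx)(Σy)/n = 120.46 − 56.52 = 63.94
b = Sxy/Sxx = 63.94/90 = 0.710444
a = ȳ − b·x̄ = 1.884 − 0.710444·6 = -2.378667
Set a + b·x = 3.83: x = (3.83 − (-2.378667)) / 0.710444 = 8.739130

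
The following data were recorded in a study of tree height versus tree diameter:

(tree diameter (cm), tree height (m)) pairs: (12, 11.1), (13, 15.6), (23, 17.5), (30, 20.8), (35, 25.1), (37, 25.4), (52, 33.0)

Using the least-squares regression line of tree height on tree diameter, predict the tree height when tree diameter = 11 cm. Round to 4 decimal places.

n = 7, Σx = 202, Σy = 148.5, Σxy = 4896.8, Σx² = 7040
Sxx = Σx² − (Σx)²/n = 7040 − 5829.142857 = 1210.857143
Sxy = Σxy − (Σx)(Σy)/n = 4896.8 − 4285.285714 = 611.514286
b = Sxy/Sxx = 611.514286/1210.857143 = 0.505026
a = ȳ − b·x̄ = 21.214286 − 0.505026·28.857143 = 6.640680
ŷ(11) = a + b·11 = 6.640680 + 0.505026·11 = 12.195965

12.1960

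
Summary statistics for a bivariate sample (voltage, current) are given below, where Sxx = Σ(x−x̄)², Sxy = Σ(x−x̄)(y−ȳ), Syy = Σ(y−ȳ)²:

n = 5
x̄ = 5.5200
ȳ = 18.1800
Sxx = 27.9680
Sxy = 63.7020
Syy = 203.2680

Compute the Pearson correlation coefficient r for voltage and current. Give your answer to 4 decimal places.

r = Sxy/√(Sxx·Syy) = 63.702/√(5684.999424) = 63.702/75.398935 = 0.844866

0.8449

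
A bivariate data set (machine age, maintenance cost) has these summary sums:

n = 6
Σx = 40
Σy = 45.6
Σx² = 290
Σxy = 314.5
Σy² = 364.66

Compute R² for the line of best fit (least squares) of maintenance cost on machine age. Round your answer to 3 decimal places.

0.261

Sxx = Σx² − (Σx)²/n = 290 − 266.666667 = 23.333333
Sxy = Σxy − (Σx)(Σy)/n = 314.5 − 304 = 10.5
Syy = Σy² − (Σy)²/n = 364.66 − 346.56 = 18.1
R² = Sxy²/(Sxx·Syy) = (10.5)²/(23.333333·18.1) = 0.261050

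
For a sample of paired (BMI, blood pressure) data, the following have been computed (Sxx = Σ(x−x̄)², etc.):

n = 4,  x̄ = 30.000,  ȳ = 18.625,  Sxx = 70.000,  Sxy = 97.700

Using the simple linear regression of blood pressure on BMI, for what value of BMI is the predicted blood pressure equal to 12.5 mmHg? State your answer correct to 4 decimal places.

25.6116

b = Sxy/Sxx = 97.7/70 = 1.395714
a = ȳ − b·x̄ = 18.625 − 1.395714·30 = -23.246429
Set a + b·x = 12.5: x = (12.5 − (-23.246429)) / 1.395714 = 25.611566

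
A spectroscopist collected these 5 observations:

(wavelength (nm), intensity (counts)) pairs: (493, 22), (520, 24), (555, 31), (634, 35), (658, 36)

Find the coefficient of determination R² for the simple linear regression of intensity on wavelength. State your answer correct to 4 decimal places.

0.9311

n = 5, Σx = 2860, Σy = 148, Σxy = 86409, Σx² = 1656394, Σy² = 4542
Sxx = Σx² − (Σx)²/n = 1656394 − 1635920 = 20474
Sxy = Σxy − (Σx)(Σy)/n = 86409 − 84656 = 1753
Syy = Σy² − (Σy)²/n = 4542 − 4380.8 = 161.2
R² = Sxy²/(Sxx·Syy) = (1753)²/(20474·161.2) = 0.931100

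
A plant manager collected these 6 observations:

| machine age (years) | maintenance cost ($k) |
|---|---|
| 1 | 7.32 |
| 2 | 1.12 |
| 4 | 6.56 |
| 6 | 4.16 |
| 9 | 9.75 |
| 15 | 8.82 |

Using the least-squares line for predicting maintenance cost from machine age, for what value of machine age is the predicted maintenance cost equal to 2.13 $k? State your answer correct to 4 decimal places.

n = 6, Σx = 37, Σy = 37.73, Σxy = 280.81, Σx² = 363
Sxx = Σx² − (Σx)²/n = 363 − 228.166667 = 134.833333
Sxy = Σxy − (Σx)(Σy)/n = 280.81 − 232.668333 = 48.141667
b = Sxy/Sxx = 48.141667/134.833333 = 0.357046
a = ȳ − b·x̄ = 6.288333 − 0.357046·6.166667 = 4.086551
Set a + b·x = 2.13: x = (2.13 − 4.086551) / 0.357046 = -5.479834

-5.4798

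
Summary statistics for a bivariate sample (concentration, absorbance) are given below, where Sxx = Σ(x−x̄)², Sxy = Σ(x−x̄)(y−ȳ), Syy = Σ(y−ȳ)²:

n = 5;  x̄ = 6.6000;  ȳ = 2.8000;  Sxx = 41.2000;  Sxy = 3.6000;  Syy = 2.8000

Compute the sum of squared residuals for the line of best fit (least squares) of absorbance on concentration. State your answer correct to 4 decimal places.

b = Sxy/Sxx = 3.6/41.2 = 0.087379
SSE = Syy − b·Sxy = 2.8 − 0.087379·3.6 = 2.485437

2.4854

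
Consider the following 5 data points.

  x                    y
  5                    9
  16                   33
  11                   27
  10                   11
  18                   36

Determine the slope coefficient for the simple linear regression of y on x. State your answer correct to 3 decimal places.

n = 5, Σx = 60, Σy = 116, Σxy = 1628, Σx² = 826
Sxx = Σx² − (Σx)²/n = 826 − 720 = 106
Sxy = Σxy − (Σx)(Σy)/n = 1628 − 1392 = 236
b = Sxy/Sxx = 236/106 = 2.226415

2.226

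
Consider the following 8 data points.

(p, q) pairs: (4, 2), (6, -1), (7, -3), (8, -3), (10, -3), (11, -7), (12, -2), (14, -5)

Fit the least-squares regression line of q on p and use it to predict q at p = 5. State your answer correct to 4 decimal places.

-0.3910

n = 8, Σx = 72, Σy = -22, Σxy = -244, Σx² = 726
Sxx = Σx² − (Σx)²/n = 726 − 648 = 78
Sxy = Σxy − (Σx)(Σy)/n = -244 − (-198) = -46
b = Sxy/Sxx = -46/78 = -0.589744
a = ȳ − b·x̄ = -2.75 − (-0.589744)·9 = 2.557692
ŷ(5) = a + b·5 = 2.557692 + (-0.589744)·5 = -0.391026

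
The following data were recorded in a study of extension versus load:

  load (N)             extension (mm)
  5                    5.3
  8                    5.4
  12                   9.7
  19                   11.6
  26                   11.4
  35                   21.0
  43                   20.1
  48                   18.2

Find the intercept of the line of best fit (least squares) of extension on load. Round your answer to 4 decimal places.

4.0827

n = 8, Σx = 196, Σy = 102.7, Σxy = 3175.8, Σx² = 6648
Sxx = Σx² − (Σx)²/n = 6648 − 4802 = 1846
Sxy = Σxy − (Σx)(Σy)/n = 3175.8 − 2516.15 = 659.65
b = Sxy/Sxx = 659.65/1846 = 0.357340
a = ȳ − b·x̄ = 12.8375 − 0.357340·24.5 = 4.082665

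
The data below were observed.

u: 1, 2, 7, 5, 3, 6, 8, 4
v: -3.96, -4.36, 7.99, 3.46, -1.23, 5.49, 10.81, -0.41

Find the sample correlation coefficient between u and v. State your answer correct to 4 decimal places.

0.9848

n = 8, Σx = 36, Σy = 17.79, Σxy = 174.64, Σx² = 204, Σy² = 259.1801
Sxx = Σx² − (Σx)²/n = 204 − 162 = 42
Sxy = Σxy − (Σx)(Σy)/n = 174.64 − 80.055 = 94.585
Syy = Σy² − (Σy)²/n = 259.1801 − 39.560513 = 219.619587
r = Sxy/√(Sxx·Syy) = 94.585/√(9224.022675) = 94.585/96.041776 = 0.984832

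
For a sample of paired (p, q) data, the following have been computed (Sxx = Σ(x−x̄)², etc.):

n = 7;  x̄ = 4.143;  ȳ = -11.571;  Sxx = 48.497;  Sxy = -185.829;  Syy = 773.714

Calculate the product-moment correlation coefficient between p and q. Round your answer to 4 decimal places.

r = Sxy/√(Sxx·Syy) = -185.829/√(37522.807858) = -185.829/193.708048 = -0.959325

-0.9593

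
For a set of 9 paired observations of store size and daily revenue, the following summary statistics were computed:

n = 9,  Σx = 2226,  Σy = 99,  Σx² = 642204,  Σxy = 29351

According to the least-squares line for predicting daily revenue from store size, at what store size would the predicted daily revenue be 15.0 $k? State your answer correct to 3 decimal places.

Sxx = Σx² − (Σx)²/n = 642204 − 550564 = 91640
Sxy = Σxy − (Σx)(Σy)/n = 29351 − 24486 = 4865
b = Sxy/Sxx = 4865/91640 = 0.053088
a = ȳ − b·x̄ = 11 − 0.053088·247.333333 = -2.130474
Set a + b·x = 15.0: x = (15.0 − (-2.130474)) / 0.053088 = 322.679685

322.680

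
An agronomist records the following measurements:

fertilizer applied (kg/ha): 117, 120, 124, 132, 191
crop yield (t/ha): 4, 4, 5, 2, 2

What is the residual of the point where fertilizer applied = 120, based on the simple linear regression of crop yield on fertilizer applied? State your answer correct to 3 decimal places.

n = 5, Σx = 684, Σy = 17, Σxy = 2214, Σx² = 97370
Sxx = Σx² − (Σx)²/n = 97370 − 93571.2 = 3798.8
Sxy = Σxy − (Σx)(Σy)/n = 2214 − 2325.6 = -111.6
b = Sxy/Sxx = -111.6/3798.8 = -0.029378
a = ȳ − b·x̄ = 3.4 − (-0.029378)·136.8 = 7.418869
ŷ(120) = 7.418869 + (-0.029378)·120 = 3.893545
residual = y − ŷ = 4 − 3.893545 = 0.106455

0.106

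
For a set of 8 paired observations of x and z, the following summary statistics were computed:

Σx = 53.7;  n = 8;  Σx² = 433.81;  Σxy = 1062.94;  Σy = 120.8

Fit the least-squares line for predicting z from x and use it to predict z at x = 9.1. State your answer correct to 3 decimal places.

23.305

Sxx = Σx² − (Σx)²/n = 433.81 − 360.46125 = 73.34875
Sxy = Σxy − (Σx)(Σy)/n = 1062.94 − 810.87 = 252.07
b = Sxy/Sxx = 252.07/73.34875 = 3.436596
a = ȳ − b·x̄ = 15.1 − 3.436596·6.7125 = -7.968149
ŷ(9.1) = a + b·9.1 = -7.968149 + 3.436596·9.1 = 23.304872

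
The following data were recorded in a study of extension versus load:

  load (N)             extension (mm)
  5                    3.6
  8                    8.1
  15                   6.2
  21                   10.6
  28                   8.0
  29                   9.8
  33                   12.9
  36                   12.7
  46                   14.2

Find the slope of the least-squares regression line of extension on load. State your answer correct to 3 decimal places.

0.226

n = 9, Σx = 221, Σy = 86.1, Σxy = 2442.7, Σx² = 6881
Sxx = Σx² − (Σx)²/n = 6881 − 5426.777778 = 1454.222222
Sxy = Σxy − (Σx)(Σy)/n = 2442.7 − 2114.233333 = 328.466667
b = Sxy/Sxx = 328.466667/1454.222222 = 0.225871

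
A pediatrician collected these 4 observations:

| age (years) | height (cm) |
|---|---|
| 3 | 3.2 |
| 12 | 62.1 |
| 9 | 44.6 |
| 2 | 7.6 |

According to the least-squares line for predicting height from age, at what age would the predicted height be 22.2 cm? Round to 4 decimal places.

n = 4, Σx = 26, Σy = 117.5, Σxy = 1171.4, Σx² = 238
Sxx = Σx² − (Σx)²/n = 238 − 169 = 69
Sxy = Σxy − (Σx)(Σy)/n = 1171.4 − 763.75 = 407.65
b = Sxy/Sxx = 407.65/69 = 5.907971
a = ȳ − b·x̄ = 29.375 − 5.907971·6.5 = -9.026812
Set a + b·x = 22.2: x = (22.2 − (-9.026812)) / 5.907971 = 5.285539

5.2855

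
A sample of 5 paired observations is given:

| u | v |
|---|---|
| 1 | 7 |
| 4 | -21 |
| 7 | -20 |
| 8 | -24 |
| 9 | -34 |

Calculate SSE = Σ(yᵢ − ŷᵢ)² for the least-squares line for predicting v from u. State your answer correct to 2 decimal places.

n = 5, Σx = 29, Σy = -92, Σxy = -715, Σx² = 211, Σy² = 2622
Sxx = Σx² − (Σx)²/n = 211 − 168.2 = 42.8
Sxy = Σxy − (Σx)(Σy)/n = -715 − (-533.6) = -181.4
Syy = Σy² − (Σy)²/n = 2622 − 1692.8 = 929.2
b = Sxy/Sxx = -181.4/42.8 = -4.238318
SSE = Syy − b·Sxy = 929.2 − (-4.238318)·(-181.4) = 160.369159

160.37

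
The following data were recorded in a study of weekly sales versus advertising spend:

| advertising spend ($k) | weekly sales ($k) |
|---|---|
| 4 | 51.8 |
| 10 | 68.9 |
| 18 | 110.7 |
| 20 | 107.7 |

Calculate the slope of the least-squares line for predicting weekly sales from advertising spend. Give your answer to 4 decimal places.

3.8689

n = 4, Σx = 52, Σy = 339.1, Σxy = 5042.8, Σx² = 840
Sxx = Σx² − (Σx)²/n = 840 − 676 = 164
Sxy = Σxy − (Σx)(Σy)/n = 5042.8 − 4408.3 = 634.5
b = Sxy/Sxx = 634.5/164 = 3.868902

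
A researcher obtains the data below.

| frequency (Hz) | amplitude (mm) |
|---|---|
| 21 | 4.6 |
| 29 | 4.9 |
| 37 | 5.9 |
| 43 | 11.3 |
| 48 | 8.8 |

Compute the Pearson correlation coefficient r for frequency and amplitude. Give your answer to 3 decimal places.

0.817

n = 5, Σx = 178, Σy = 35.5, Σxy = 1365.3, Σx² = 6804, Σy² = 285.11
Sxx = Σx² − (Σx)²/n = 6804 − 6336.8 = 467.2
Sxy = Σxy − (Σx)(Σy)/n = 1365.3 − 1263.8 = 101.5
Syy = Σy² − (Σy)²/n = 285.11 − 252.05 = 33.06
r = Sxy/√(Sxx·Syy) = 101.5/√(15445.632) = 101.5/124.280457 = 0.816701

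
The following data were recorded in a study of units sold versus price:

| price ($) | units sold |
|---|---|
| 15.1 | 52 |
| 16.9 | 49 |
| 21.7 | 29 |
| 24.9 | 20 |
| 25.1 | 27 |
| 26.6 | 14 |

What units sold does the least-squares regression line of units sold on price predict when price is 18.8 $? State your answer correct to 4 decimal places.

41.1012

n = 6, Σx = 130.3, Σy = 191, Σxy = 3790.7, Σx² = 2942.09
Sxx = Σx² − (Σx)²/n = 2942.09 − 2829.681667 = 112.408333
Sxy = Σxy − (Σx)(Σy)/n = 3790.7 − 4147.883333 = -357.183333
b = Sxy/Sxx = -357.183333/112.408333 = -3.177552
a = ȳ − b·x̄ = 31.833333 − (-3.177552)·21.716667 = 100.839173
ŷ(18.8) = a + b·18.8 = 100.839173 + (-3.177552)·18.8 = 41.101194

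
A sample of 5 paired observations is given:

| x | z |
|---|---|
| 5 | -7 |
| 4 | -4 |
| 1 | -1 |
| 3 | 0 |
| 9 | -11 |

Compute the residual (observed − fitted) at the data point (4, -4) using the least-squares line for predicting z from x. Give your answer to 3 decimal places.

0.034

n = 5, Σx = 22, Σy = -23, Σxy = -151, Σx² = 132
Sxx = Σx² − (Σx)²/n = 132 − 96.8 = 35.2
Sxy = Σxy − (Σx)(Σy)/n = -151 − (-101.2) = -49.8
b = Sxy/Sxx = -49.8/35.2 = -1.414773
a = ȳ − b·x̄ = -4.6 − (-1.414773)·4.4 = 1.625
ŷ(4) = 1.625 + (-1.414773)·4 = -4.034091
residual = y − ŷ = -4 − (-4.034091) = 0.034091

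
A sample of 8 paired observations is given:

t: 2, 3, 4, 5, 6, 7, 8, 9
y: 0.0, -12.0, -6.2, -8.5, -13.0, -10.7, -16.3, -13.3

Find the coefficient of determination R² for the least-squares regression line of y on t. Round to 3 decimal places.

n = 8, Σx = 44, Σy = -80, Σxy = -506.3, Σx² = 284, Σy² = 980.76
Sxx = Σx² − (Σx)²/n = 284 − 242 = 42
Sxy = Σxy − (Σx)(Σy)/n = -506.3 − (-440) = -66.3
Syy = Σy² − (Σy)²/n = 980.76 − 800 = 180.76
R² = Sxy²/(Sxx·Syy) = (-66.3)²/(42·180.76) = 0.578996

0.579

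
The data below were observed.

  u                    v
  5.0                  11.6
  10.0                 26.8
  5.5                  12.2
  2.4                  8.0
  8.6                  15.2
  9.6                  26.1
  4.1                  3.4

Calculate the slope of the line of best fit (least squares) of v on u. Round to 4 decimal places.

2.6979

n = 7, Σx = 45.2, Σy = 103.3, Σxy = 807.52, Σx² = 343.94
Sxx = Σx² − (Σx)²/n = 343.94 − 291.862857 = 52.077143
Sxy = Σxy − (Σx)(Σy)/n = 807.52 − 667.022857 = 140.497143
b = Sxy/Sxx = 140.497143/52.077143 = 2.697866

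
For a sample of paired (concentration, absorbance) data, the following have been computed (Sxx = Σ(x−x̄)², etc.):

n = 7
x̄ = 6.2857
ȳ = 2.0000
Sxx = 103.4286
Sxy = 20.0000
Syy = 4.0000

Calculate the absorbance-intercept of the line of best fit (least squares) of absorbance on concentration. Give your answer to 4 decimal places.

b = Sxy/Sxx = 20/103.4286 = 0.193370
a = ȳ − b·x̄ = 2 − 0.193370·6.2857 = 0.784533

0.7845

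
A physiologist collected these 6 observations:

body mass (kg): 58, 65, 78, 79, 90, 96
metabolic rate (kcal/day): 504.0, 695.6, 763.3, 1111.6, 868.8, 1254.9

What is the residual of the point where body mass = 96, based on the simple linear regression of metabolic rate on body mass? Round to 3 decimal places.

n = 6, Σx = 466, Σy = 5198.2, Σxy = 420462.2, Σx² = 37230
Sxx = Σx² − (Σx)²/n = 37230 − 36192.666667 = 1037.333333
Sxy = Σxy − (Σx)(Σy)/n = 420462.2 − 403726.866667 = 16735.333333
b = Sxy/Sxx = 16735.333333/1037.333333 = 16.133033
a = ȳ − b·x̄ = 866.366667 − 16.133033·77.666667 = -386.632262
ŷ(96) = -386.632262 + 16.133033·96 = 1162.138946
residual = y − ŷ = 1254.9 − 1162.138946 = 92.761054

92.761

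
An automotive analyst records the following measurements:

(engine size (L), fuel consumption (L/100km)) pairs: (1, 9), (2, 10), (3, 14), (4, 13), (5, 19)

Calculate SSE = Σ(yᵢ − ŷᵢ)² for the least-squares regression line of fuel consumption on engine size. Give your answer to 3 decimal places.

9.100

n = 5, Σx = 15, Σy = 65, Σxy = 218, Σx² = 55, Σy² = 907
Sxx = Σx² − (Σx)²/n = 55 − 45 = 10
Sxy = Σxy − (Σx)(Σy)/n = 218 − 195 = 23
Syy = Σy² − (Σy)²/n = 907 − 845 = 62
b = Sxy/Sxx = 23/10 = 2.3
SSE = Syy − b·Sxy = 62 − 2.3·23 = 9.1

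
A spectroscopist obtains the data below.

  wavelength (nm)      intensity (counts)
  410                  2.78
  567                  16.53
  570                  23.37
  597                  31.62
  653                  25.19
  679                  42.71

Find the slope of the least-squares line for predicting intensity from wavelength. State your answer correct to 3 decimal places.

n = 6, Σx = 3476, Σy = 142.2, Σxy = 88159.51, Σx² = 2058348
Sxx = Σx² − (Σx)²/n = 2058348 − 2013762.666667 = 44585.333333
Sxy = Σxy − (Σx)(Σy)/n = 88159.51 − 82381.2 = 5778.31
b = Sxy/Sxx = 5778.31/44585.333333 = 0.129601

0.130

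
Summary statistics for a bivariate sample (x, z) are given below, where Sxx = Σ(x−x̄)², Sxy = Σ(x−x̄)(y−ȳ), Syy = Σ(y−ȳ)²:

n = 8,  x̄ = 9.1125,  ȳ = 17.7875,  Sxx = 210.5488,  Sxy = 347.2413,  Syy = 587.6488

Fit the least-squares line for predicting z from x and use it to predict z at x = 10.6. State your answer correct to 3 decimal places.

20.241

b = Sxy/Sxx = 347.2413/210.5488 = 1.649220
a = ȳ − b·x̄ = 17.7875 − 1.649220·9.1125 = 2.758982
ŷ(10.6) = a + b·10.6 = 2.758982 + 1.649220·10.6 = 20.240715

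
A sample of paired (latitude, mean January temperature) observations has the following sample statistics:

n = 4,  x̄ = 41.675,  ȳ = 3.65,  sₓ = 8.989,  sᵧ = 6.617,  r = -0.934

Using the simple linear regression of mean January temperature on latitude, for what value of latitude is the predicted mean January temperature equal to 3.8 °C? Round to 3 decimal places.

41.457

b = r · sᵧ/sₓ = -0.934 · 6.617/8.989 = -0.687538
a = ȳ − b·x̄ = 3.65 − (-0.687538)·41.675 = 32.303141
Set a + b·x = 3.8: x = (3.8 − 32.303141) / (-0.687538) = 41.456830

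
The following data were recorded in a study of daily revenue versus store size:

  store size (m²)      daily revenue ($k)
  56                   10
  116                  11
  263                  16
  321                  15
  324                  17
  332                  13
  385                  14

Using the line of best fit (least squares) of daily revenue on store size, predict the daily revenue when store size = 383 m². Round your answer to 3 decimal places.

n = 7, Σx = 1797, Σy = 96, Σxy = 26073, Σx² = 552227
Sxx = Σx² − (Σx)²/n = 552227 − 461315.571429 = 90911.428571
Sxy = Σxy − (Σx)(Σy)/n = 26073 − 24644.571429 = 1428.428571
b = Sxy/Sxx = 1428.428571/90911.428571 = 0.015712
a = ȳ − b·x̄ = 13.714286 − 0.015712·256.714286 = 9.680711
ŷ(383) = a + b·383 = 9.680711 + 0.015712·383 = 15.698526

15.699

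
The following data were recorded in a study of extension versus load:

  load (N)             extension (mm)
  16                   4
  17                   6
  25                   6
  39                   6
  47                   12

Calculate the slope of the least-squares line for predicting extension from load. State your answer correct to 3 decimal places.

n = 5, Σx = 144, Σy = 34, Σxy = 1114, Σx² = 4900
Sxx = Σx² − (Σx)²/n = 4900 − 4147.2 = 752.8
Sxy = Σxy − (Σx)(Σy)/n = 1114 − 979.2 = 134.8
b = Sxy/Sxx = 134.8/752.8 = 0.179065

0.179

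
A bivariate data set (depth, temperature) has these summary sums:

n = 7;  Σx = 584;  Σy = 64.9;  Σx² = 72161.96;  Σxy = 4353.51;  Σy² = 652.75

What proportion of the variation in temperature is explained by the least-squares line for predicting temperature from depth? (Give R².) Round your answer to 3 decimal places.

0.941

Sxx = Σx² − (Σx)²/n = 72161.96 − 48722.285714 = 23439.674286
Sxy = Σxy − (Σx)(Σy)/n = 4353.51 − 5414.514286 = -1061.004286
Syy = Σy² − (Σy)²/n = 652.75 − 601.715714 = 51.034286
R² = Sxy²/(Sxx·Syy) = (-1061.004286)²/(23439.674286·51.034286) = 0.941067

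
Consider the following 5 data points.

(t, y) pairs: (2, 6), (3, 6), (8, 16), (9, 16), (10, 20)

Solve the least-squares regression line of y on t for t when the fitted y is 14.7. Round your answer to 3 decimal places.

7.494

n = 5, Σx = 32, Σy = 64, Σxy = 502, Σx² = 258
Sxx = Σx² − (Σx)²/n = 258 − 204.8 = 53.2
Sxy = Σxy − (Σx)(Σy)/n = 502 − 409.6 = 92.4
b = Sxy/Sxx = 92.4/53.2 = 1.736842
a = ȳ − b·x̄ = 12.8 − 1.736842·6.4 = 1.684211
Set a + b·x = 14.7: x = (14.7 − 1.684211) / 1.736842 = 7.493939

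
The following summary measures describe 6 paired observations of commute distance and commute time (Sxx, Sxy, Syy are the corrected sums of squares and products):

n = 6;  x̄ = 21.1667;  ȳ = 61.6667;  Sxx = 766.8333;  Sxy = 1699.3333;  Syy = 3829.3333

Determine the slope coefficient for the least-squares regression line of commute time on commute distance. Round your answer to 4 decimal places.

2.2160

b = Sxy/Sxx = 1699.3333/766.8333 = 2.216040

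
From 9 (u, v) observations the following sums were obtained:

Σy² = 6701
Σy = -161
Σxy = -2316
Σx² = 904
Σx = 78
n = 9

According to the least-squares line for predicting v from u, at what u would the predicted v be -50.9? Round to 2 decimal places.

16.84

Sxx = Σx² − (Σx)²/n = 904 − 676 = 228
Sxy = Σxy − (Σx)(Σy)/n = -2316 − (-1395.333333) = -920.666667
b = Sxy/Sxx = -920.666667/228 = -4.038012
a = ȳ − b·x̄ = -17.888889 − (-4.038012)·8.666667 = 17.107212
Set a + b·x = -50.9: x = (-50.9 − 17.107212) / (-4.038012) = 16.841757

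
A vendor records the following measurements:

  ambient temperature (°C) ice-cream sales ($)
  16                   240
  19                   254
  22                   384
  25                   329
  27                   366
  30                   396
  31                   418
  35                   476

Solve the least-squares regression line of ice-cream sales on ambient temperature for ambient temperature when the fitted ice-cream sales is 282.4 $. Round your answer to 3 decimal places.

n = 8, Σx = 205, Σy = 2863, Σxy = 76719, Σx² = 5541
Sxx = Σx² − (Σx)²/n = 5541 − 5253.125 = 287.875
Sxy = Σxy − (Σx)(Σy)/n = 76719 − 73364.375 = 3354.625
b = Sxy/Sxx = 3354.625/287.875 = 11.653061
a = ȳ − b·x̄ = 357.875 − 11.653061·25.625 = 59.265306
Set a + b·x = 282.4: x = (282.4 − 59.265306) / 11.653061 = 19.148161

19.148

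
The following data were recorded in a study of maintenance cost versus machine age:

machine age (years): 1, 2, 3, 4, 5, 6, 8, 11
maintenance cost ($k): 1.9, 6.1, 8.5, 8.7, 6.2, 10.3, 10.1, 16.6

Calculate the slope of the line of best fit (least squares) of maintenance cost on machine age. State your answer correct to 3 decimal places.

n = 8, Σx = 40, Σy = 68.4, Σxy = 430.6, Σx² = 276
Sxx = Σx² − (Σx)²/n = 276 − 200 = 76
Sxy = Σxy − (Σx)(Σy)/n = 430.6 − 342 = 88.6
b = Sxy/Sxx = 88.6/76 = 1.165789

1.166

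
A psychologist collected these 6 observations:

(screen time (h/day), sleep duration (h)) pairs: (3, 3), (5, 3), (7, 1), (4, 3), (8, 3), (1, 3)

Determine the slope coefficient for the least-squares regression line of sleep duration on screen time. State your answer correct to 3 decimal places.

-0.140

n = 6, Σx = 28, Σy = 16, Σxy = 70, Σx² = 164
Sxx = Σx² − (Σx)²/n = 164 − 130.666667 = 33.333333
Sxy = Σxy − (Σx)(Σy)/n = 70 − 74.666667 = -4.666667
b = Sxy/Sxx = -4.666667/33.333333 = -0.14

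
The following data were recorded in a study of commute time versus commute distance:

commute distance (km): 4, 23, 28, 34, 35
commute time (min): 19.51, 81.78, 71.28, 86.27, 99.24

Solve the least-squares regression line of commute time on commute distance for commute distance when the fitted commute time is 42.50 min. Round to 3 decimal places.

12.320

n = 5, Σx = 124, Σy = 358.08, Σxy = 10361.4, Σx² = 3710
Sxx = Σx² − (Σx)²/n = 3710 − 3075.2 = 634.8
Sxy = Σxy − (Σx)(Σy)/n = 10361.4 − 8880.384 = 1481.016
b = Sxy/Sxx = 1481.016/634.8 = 2.333043
a = ȳ − b·x̄ = 71.616 − 2.333043·24.8 = 13.756522
Set a + b·x = 42.50: x = (42.50 − 13.756522) / 2.333043 = 12.320164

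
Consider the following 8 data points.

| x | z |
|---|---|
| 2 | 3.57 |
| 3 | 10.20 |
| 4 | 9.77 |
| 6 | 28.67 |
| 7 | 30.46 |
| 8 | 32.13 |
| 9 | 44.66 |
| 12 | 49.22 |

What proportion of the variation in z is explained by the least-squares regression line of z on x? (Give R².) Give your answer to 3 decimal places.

0.949

n = 8, Σx = 51, Σy = 208.68, Σxy = 1711.68, Σx² = 403, Σy² = 7411.4792
Sxx = Σx² − (Σx)²/n = 403 − 325.125 = 77.875
Sxy = Σxy − (Σx)(Σy)/n = 1711.68 − 1330.335 = 381.345
Syy = Σy² − (Σy)²/n = 7411.4792 − 5443.4178 = 1968.0614
R² = Sxy²/(Sxx·Syy) = (381.345)²/(77.875·1968.0614) = 0.948854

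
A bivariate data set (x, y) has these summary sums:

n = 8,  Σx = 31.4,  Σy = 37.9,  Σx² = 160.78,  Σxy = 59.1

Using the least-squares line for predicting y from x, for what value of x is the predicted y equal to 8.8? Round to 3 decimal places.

2.224

Sxx = Σx² − (Σx)²/n = 160.78 − 123.245 = 37.535
Sxy = Σxy − (Σx)(Σy)/n = 59.1 − 148.7575 = -89.6575
b = Sxy/Sxx = -89.6575/37.535 = -2.388637
a = ȳ − b·x̄ = 4.7375 − (-2.388637)·3.925 = 14.112901
Set a + b·x = 8.8: x = (8.8 − 14.112901) / (-2.388637) = 2.224239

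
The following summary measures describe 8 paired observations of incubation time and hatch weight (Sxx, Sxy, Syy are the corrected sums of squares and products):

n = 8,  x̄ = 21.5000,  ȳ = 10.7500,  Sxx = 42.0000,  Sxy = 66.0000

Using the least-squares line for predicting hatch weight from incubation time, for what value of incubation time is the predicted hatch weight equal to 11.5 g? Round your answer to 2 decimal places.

b = Sxy/Sxx = 66/42 = 1.571429
a = ȳ − b·x̄ = 10.75 − 1.571429·21.5 = -23.035714
Set a + b·x = 11.5: x = (11.5 − (-23.035714)) / 1.571429 = 21.977273

21.98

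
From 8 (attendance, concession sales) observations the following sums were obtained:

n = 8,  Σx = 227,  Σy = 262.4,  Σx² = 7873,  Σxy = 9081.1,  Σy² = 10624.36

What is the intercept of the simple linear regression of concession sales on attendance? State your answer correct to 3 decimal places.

0.390

Sxx = Σx² − (Σx)²/n = 7873 − 6441.125 = 1431.875
Sxy = Σxy − (Σx)(Σy)/n = 9081.1 − 7445.6 = 1635.5
b = Sxy/Sxx = 1635.5/1431.875 = 1.142209
a = ȳ − b·x̄ = 32.8 − 1.142209·28.375 = 0.389830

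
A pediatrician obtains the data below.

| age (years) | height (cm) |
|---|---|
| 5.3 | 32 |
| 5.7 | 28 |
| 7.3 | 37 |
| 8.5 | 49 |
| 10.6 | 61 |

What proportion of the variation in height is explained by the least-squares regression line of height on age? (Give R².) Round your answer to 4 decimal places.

n = 5, Σx = 37.4, Σy = 207, Σxy = 1662.4, Σx² = 298.48, Σy² = 9299
Sxx = Σx² − (Σx)²/n = 298.48 − 279.752 = 18.728
Sxy = Σxy − (Σx)(Σy)/n = 1662.4 − 1548.36 = 114.04
Syy = Σy² − (Σy)²/n = 9299 − 8569.8 = 729.2
R² = Sxy²/(Sxx·Syy) = (114.04)²/(18.728·729.2) = 0.952306

0.9523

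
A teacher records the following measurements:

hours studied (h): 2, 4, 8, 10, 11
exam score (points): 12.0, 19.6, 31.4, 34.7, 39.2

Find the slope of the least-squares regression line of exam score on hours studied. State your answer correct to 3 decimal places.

2.892

n = 5, Σx = 35, Σy = 136.9, Σxy = 1131.8, Σx² = 305
Sxx = Σx² − (Σx)²/n = 305 − 245 = 60
Sxy = Σxy − (Σx)(Σy)/n = 1131.8 − 958.3 = 173.5
b = Sxy/Sxx = 173.5/60 = 2.891667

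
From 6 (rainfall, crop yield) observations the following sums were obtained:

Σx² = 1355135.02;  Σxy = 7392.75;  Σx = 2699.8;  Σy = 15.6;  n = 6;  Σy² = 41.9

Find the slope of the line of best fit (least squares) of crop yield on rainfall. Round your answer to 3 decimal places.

0.003

Sxx = Σx² − (Σx)²/n = 1355135.02 − 1214820.006667 = 140315.013333
Sxy = Σxy − (Σx)(Σy)/n = 7392.75 − 7019.48 = 373.27
b = Sxy/Sxx = 373.27/140315.013333 = 0.002660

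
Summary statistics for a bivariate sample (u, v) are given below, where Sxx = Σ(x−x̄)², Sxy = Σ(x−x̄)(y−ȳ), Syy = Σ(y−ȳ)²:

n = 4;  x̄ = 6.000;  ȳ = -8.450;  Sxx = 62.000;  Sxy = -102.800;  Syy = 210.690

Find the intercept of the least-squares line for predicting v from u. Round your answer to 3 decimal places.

1.498

b = Sxy/Sxx = -102.8/62 = -1.658065
a = ȳ − b·x̄ = -8.45 − (-1.658065)·6 = 1.498387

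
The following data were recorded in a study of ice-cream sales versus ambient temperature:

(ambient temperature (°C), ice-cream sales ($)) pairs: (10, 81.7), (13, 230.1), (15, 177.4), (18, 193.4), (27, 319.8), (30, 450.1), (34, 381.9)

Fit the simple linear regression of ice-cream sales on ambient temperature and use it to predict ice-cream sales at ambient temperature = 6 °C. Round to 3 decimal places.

n = 7, Σx = 147, Σy = 1834.4, Σxy = 45072.7, Σx² = 3603
Sxx = Σx² − (Σx)²/n = 3603 − 3087 = 516
Sxy = Σxy − (Σx)(Σy)/n = 45072.7 − 38522.4 = 6550.3
b = Sxy/Sxx = 6550.3/516 = 12.694380
a = ȳ − b·x̄ = 262.057143 − 12.694380·21 = -4.524834
ŷ(6) = a + b·6 = -4.524834 + 12.694380·6 = 71.641445

71.641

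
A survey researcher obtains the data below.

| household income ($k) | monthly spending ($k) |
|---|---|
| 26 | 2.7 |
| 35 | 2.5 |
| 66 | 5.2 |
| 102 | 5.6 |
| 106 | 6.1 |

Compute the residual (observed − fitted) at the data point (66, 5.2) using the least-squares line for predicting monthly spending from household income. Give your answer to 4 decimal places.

n = 5, Σx = 335, Σy = 22.1, Σxy = 1718.7, Σx² = 27897
Sxx = Σx² − (Σx)²/n = 27897 − 22445 = 5452
Sxy = Σxy − (Σx)(Σy)/n = 1718.7 − 1480.7 = 238
b = Sxy/Sxx = 238/5452 = 0.043654
a = ȳ − b·x̄ = 4.42 − 0.043654·67 = 1.495202
ŷ(66) = 1.495202 + 0.043654·66 = 4.376346
residual = y − ŷ = 5.2 − 4.376346 = 0.823654

0.8237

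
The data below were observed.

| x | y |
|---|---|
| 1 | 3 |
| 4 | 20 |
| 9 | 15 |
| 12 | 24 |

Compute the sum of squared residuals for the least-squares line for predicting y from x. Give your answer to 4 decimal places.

n = 4, Σx = 26, Σy = 62, Σxy = 506, Σx² = 242, Σy² = 1210
Sxx = Σx² − (Σx)²/n = 242 − 169 = 73
Sxy = Σxy − (Σx)(Σy)/n = 506 − 403 = 103
Syy = Σy² − (Σy)²/n = 1210 − 961 = 249
b = Sxy/Sxx = 103/73 = 1.410959
SSE = Syy − b·Sxy = 249 − 1.410959·103 = 103.671233

103.6712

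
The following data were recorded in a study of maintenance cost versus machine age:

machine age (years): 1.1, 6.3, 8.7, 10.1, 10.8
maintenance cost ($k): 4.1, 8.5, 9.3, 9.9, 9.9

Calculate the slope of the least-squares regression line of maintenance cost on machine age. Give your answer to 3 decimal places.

n = 5, Σx = 37, Σy = 41.7, Σxy = 345.88, Σx² = 335.24
Sxx = Σx² − (Σx)²/n = 335.24 − 273.8 = 61.44
Sxy = Σxy − (Σx)(Σy)/n = 345.88 − 308.58 = 37.3
b = Sxy/Sxx = 37.3/61.44 = 0.607096

0.607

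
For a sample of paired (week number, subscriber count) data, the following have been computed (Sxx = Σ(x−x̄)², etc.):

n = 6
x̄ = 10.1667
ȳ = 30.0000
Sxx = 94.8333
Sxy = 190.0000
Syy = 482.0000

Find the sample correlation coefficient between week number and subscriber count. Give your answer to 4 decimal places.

0.8887

r = Sxy/√(Sxx·Syy) = 190/√(45709.6506) = 190/213.798154 = 0.888689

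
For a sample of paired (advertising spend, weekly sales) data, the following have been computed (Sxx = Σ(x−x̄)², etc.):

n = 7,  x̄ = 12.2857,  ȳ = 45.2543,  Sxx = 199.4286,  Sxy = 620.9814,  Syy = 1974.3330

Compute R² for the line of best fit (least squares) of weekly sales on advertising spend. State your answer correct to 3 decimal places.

0.979

R² = Sxy²/(Sxx·Syy) = (620.9814)²/(199.4286·1974.333) = 0.979376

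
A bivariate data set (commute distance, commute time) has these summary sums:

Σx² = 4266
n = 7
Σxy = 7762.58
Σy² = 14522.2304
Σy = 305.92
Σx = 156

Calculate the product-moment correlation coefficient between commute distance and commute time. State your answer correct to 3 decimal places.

0.991

Sxx = Σx² − (Σx)²/n = 4266 − 3476.571429 = 789.428571
Sxy = Σxy − (Σx)(Σy)/n = 7762.58 − 6817.645714 = 944.934286
Syy = Σy² − (Σy)²/n = 14522.2304 − 13369.578057 = 1152.652343
r = Sxy/√(Sxx·Syy) = 944.934286/√(909936.692376) = 944.934286/953.906019 = 0.990595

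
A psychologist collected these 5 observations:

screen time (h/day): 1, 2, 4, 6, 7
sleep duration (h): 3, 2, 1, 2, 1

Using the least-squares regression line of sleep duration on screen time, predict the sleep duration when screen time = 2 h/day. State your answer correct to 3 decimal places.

n = 5, Σx = 20, Σy = 9, Σxy = 30, Σx² = 106
Sxx = Σx² − (Σx)²/n = 106 − 80 = 26
Sxy = Σxy − (Σx)(Σy)/n = 30 − 36 = -6
b = Sxy/Sxx = -6/26 = -0.230769
a = ȳ − b·x̄ = 1.8 − (-0.230769)·4 = 2.723077
ŷ(2) = a + b·2 = 2.723077 + (-0.230769)·2 = 2.261538

2.262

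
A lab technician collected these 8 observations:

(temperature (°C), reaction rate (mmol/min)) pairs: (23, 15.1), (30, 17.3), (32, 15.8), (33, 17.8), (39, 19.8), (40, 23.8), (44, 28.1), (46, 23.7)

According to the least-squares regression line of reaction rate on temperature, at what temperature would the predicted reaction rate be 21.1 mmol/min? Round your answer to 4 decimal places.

37.6372

n = 8, Σx = 287, Σy = 161.4, Σxy = 6010.1, Σx² = 10715
Sxx = Σx² − (Σx)²/n = 10715 − 10296.125 = 418.875
Sxy = Σxy − (Σx)(Σy)/n = 6010.1 − 5790.225 = 219.875
b = Sxy/Sxx = 219.875/418.875 = 0.524918
a = ȳ − b·x̄ = 20.175 − 0.524918·35.875 = 1.343569
Set a + b·x = 21.1: x = (21.1 − 1.343569) / 0.524918 = 37.637180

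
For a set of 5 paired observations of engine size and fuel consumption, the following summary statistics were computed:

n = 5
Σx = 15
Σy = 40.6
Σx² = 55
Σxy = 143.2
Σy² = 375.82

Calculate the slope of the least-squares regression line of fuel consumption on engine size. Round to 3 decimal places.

Sxx = Σx² − (Σx)²/n = 55 − 45 = 10
Sxy = Σxy − (Σx)(Σy)/n = 143.2 − 121.8 = 21.4
b = Sxy/Sxx = 21.4/10 = 2.14

2.140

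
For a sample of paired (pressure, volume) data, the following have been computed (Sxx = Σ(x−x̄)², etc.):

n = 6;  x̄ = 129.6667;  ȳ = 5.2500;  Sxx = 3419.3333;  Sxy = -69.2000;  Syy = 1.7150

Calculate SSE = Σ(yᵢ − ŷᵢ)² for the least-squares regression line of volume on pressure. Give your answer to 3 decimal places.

0.315

b = Sxy/Sxx = -69.2/3419.3333 = -0.020238
SSE = Syy − b·Sxy = 1.715 − (-0.020238)·(-69.2) = 0.314540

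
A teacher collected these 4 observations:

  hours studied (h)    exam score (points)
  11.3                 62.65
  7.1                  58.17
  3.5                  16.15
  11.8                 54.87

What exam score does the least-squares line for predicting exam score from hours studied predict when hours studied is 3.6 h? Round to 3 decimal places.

n = 4, Σx = 33.7, Σy = 191.84, Σxy = 1824.943, Σx² = 329.59
Sxx = Σx² − (Σx)²/n = 329.59 − 283.9225 = 45.6675
Sxy = Σxy − (Σx)(Σy)/n = 1824.943 − 1616.252 = 208.691
b = Sxy/Sxx = 208.691/45.6675 = 4.569793
a = ȳ − b·x̄ = 47.96 − 4.569793·8.425 = 9.459498
ŷ(3.6) = a + b·3.6 = 9.459498 + 4.569793·3.6 = 25.910751

25.911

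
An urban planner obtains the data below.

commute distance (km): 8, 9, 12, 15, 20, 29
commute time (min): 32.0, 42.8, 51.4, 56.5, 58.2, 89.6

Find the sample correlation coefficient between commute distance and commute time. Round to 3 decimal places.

n = 6, Σx = 93, Σy = 330.5, Σxy = 5867.9, Σx² = 1755, Σy² = 20105.45
Sxx = Σx² − (Σx)²/n = 1755 − 1441.5 = 313.5
Sxy = Σxy − (Σx)(Σy)/n = 5867.9 − 5122.75 = 745.15
Syy = Σy² − (Σy)²/n = 20105.45 − 18205.041667 = 1900.408333
r = Sxy/√(Sxx·Syy) = 745.15/√(595778.0125) = 745.15/771.866577 = 0.965387

0.965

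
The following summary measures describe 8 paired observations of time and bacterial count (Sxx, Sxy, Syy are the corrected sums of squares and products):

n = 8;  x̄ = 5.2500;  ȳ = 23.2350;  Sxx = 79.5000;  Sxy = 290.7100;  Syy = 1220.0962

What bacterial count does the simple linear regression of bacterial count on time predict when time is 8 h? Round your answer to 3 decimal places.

33.291

b = Sxy/Sxx = 290.71/79.5 = 3.656730
a = ȳ − b·x̄ = 23.235 − 3.656730·5.25 = 4.037170
ŷ(8) = a + b·8 = 4.037170 + 3.656730·8 = 33.291006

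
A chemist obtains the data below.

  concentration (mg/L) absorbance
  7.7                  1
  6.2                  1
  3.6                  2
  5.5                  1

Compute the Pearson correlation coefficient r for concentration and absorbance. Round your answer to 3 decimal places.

-0.842

n = 4, Σx = 23, Σy = 5, Σxy = 26.6, Σx² = 140.94, Σy² = 7
Sxx = Σx² − (Σx)²/n = 140.94 − 132.25 = 8.69
Sxy = Σxy − (Σx)(Σy)/n = 26.6 − 28.75 = -2.15
Syy = Σy² − (Σy)²/n = 7 − 6.25 = 0.75
r = Sxy/√(Sxx·Syy) = -2.15/√(6.5175) = -2.15/2.552939 = -0.842166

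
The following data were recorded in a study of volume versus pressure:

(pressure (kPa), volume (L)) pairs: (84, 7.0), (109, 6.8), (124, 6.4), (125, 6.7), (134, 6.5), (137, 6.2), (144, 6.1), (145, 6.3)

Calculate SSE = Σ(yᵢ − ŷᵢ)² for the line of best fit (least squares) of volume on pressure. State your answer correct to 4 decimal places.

n = 8, Σx = 1002, Σy = 52, Σxy = 6472.6, Σx² = 128424, Σy² = 338.68
Sxx = Σx² − (Σx)²/n = 128424 − 125500.5 = 2923.5
Sxy = Σxy − (Σx)(Σy)/n = 6472.6 − 6513 = -40.4
Syy = Σy² − (Σy)²/n = 338.68 − 338 = 0.68
b = Sxy/Sxx = -40.4/2923.5 = -0.013819
SSE = Syy − b·Sxy = 0.68 − (-0.013819)·(-40.4) = 0.121710

0.1217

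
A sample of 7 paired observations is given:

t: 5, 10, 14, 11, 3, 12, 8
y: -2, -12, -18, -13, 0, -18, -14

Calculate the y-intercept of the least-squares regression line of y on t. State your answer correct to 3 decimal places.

n = 7, Σx = 63, Σy = -77, Σxy = -853, Σx² = 659
Sxx = Σx² − (Σx)²/n = 659 − 567 = 92
Sxy = Σxy − (Σx)(Σy)/n = -853 − (-693) = -160
b = Sxy/Sxx = -160/92 = -1.739130
a = ȳ − b·x̄ = -11 − (-1.739130)·9 = 4.652174

4.652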